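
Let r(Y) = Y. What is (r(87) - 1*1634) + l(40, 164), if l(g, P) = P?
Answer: -1383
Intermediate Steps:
(r(87) - 1*1634) + l(40, 164) = (87 - 1*1634) + 164 = (87 - 1634) + 164 = -1547 + 164 = -1383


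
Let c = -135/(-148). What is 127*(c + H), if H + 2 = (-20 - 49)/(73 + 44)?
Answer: -1229741/5772 ≈ -213.05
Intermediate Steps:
c = 135/148 (c = -135*(-1/148) = 135/148 ≈ 0.91216)
H = -101/39 (H = -2 + (-20 - 49)/(73 + 44) = -2 - 69/117 = -2 - 69*1/117 = -2 - 23/39 = -101/39 ≈ -2.5897)
127*(c + H) = 127*(135/148 - 101/39) = 127*(-9683/5772) = -1229741/5772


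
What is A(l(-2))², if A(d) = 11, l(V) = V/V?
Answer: 121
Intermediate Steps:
l(V) = 1
A(l(-2))² = 11² = 121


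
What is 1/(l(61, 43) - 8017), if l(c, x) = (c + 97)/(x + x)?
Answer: -43/344652 ≈ -0.00012476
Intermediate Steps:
l(c, x) = (97 + c)/(2*x) (l(c, x) = (97 + c)/((2*x)) = (97 + c)*(1/(2*x)) = (97 + c)/(2*x))
1/(l(61, 43) - 8017) = 1/((1/2)*(97 + 61)/43 - 8017) = 1/((1/2)*(1/43)*158 - 8017) = 1/(79/43 - 8017) = 1/(-344652/43) = -43/344652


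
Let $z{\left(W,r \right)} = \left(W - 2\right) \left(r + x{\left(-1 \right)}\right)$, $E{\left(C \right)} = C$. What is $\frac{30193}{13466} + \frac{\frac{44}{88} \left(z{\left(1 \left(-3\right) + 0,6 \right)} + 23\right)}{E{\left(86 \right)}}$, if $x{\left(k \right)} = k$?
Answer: $\frac{645783}{289519} \approx 2.2305$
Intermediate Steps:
$z{\left(W,r \right)} = \left(-1 + r\right) \left(-2 + W\right)$ ($z{\left(W,r \right)} = \left(W - 2\right) \left(r - 1\right) = \left(-2 + W\right) \left(-1 + r\right) = \left(-1 + r\right) \left(-2 + W\right)$)
$\frac{30193}{13466} + \frac{\frac{44}{88} \left(z{\left(1 \left(-3\right) + 0,6 \right)} + 23\right)}{E{\left(86 \right)}} = \frac{30193}{13466} + \frac{\frac{44}{88} \left(\left(2 - \left(1 \left(-3\right) + 0\right) - 12 + \left(1 \left(-3\right) + 0\right) 6\right) + 23\right)}{86} = 30193 \cdot \frac{1}{13466} + 44 \cdot \frac{1}{88} \left(\left(2 - \left(-3 + 0\right) - 12 + \left(-3 + 0\right) 6\right) + 23\right) \frac{1}{86} = \frac{30193}{13466} + \frac{\left(2 - -3 - 12 - 18\right) + 23}{2} \cdot \frac{1}{86} = \frac{30193}{13466} + \frac{\left(2 + 3 - 12 - 18\right) + 23}{2} \cdot \frac{1}{86} = \frac{30193}{13466} + \frac{-25 + 23}{2} \cdot \frac{1}{86} = \frac{30193}{13466} + \frac{1}{2} \left(-2\right) \frac{1}{86} = \frac{30193}{13466} - \frac{1}{86} = \frac{645783}{289519}$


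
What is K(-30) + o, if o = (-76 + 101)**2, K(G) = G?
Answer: 595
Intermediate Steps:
o = 625 (o = 25**2 = 625)
K(-30) + o = -30 + 625 = 595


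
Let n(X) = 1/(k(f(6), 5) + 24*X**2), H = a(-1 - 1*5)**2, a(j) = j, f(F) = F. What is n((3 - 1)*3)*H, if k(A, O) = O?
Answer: 36/869 ≈ 0.041427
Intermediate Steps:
H = 36 (H = (-1 - 1*5)**2 = (-1 - 5)**2 = (-6)**2 = 36)
n(X) = 1/(5 + 24*X**2)
n((3 - 1)*3)*H = 36/(5 + 24*((3 - 1)*3)**2) = 36/(5 + 24*(2*3)**2) = 36/(5 + 24*6**2) = 36/(5 + 24*36) = 36/(5 + 864) = 36/869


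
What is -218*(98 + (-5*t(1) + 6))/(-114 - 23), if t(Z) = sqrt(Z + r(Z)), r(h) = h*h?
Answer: 22672/137 - 1090*sqrt(2)/137 ≈ 154.24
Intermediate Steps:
r(h) = h**2
t(Z) = sqrt(Z + Z**2)
-218*(98 + (-5*t(1) + 6))/(-114 - 23) = -218*(98 + (-5*sqrt(1 + 1) + 6))/(-114 - 23) = -218*(98 + (-5*sqrt(2) + 6))/(-137) = -218*(98 + (-5*sqrt(2) + 6))*(-1)/137 = -218*(98 + (6 - 5*sqrt(2)))*(-1)/137 = -218*(104 - 5*sqrt(2))*(-1)/137 = -218*(-104/137 + 5*sqrt(2)/137) = 22672/137 - 1090*sqrt(2)/137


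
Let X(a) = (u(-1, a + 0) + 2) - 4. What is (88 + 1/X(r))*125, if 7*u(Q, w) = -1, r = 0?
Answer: 32825/3 ≈ 10942.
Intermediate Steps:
u(Q, w) = -1/7 (u(Q, w) = (1/7)*(-1) = -1/7)
X(a) = -15/7 (X(a) = (-1/7 + 2) - 4 = 13/7 - 4 = -15/7)
(88 + 1/X(r))*125 = (88 + 1/(-15/7))*125 = (88 - 7/15)*125 = (1313/15)*125 = 32825/3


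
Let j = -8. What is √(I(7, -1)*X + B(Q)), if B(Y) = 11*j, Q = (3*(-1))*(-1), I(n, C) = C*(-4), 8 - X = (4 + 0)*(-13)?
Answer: 2*√38 ≈ 12.329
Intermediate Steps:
X = 60 (X = 8 - (4 + 0)*(-13) = 8 - 4*(-13) = 8 - 1*(-52) = 8 + 52 = 60)
I(n, C) = -4*C
Q = 3 (Q = -3*(-1) = 3)
B(Y) = -88 (B(Y) = 11*(-8) = -88)
√(I(7, -1)*X + B(Q)) = √(-4*(-1)*60 - 88) = √(4*60 - 88) = √(240 - 88) = √152 = 2*√38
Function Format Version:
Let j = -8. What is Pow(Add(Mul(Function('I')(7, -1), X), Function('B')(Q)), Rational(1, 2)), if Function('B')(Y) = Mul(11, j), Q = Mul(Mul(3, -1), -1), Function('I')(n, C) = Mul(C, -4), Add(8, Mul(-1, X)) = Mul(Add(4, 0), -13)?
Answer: Mul(2, Pow(38, Rational(1, 2))) ≈ 12.329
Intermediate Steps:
X = 60 (X = Add(8, Mul(-1, Mul(Add(4, 0), -13))) = Add(8, Mul(-1, Mul(4, -13))) = Add(8, Mul(-1, -52)) = Add(8, 52) = 60)
Function('I')(n, C) = Mul(-4, C)
Q = 3 (Q = Mul(-3, -1) = 3)
Function('B')(Y) = -88 (Function('B')(Y) = Mul(11, -8) = -88)
Pow(Add(Mul(Function('I')(7, -1), X), Function('B')(Q)), Rational(1, 2)) = Pow(Add(Mul(Mul(-4, -1), 60), -88), Rational(1, 2)) = Pow(Add(Mul(4, 60), -88), Rational(1, 2)) = Pow(Add(240, -88), Rational(1, 2)) = Pow(152, Rational(1, 2)) = Mul(2, Pow(38, Rational(1, 2)))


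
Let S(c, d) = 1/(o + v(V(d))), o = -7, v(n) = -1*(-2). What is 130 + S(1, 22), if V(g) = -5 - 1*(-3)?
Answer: 649/5 ≈ 129.80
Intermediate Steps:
V(g) = -2 (V(g) = -5 + 3 = -2)
v(n) = 2
S(c, d) = -⅕ (S(c, d) = 1/(-7 + 2) = 1/(-5) = -⅕)
130 + S(1, 22) = 130 - ⅕ = 649/5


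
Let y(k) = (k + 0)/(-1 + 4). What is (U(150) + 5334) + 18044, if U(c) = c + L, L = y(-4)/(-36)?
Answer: 635257/27 ≈ 23528.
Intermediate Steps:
y(k) = k/3
L = 1/27 (L = ((⅓)*(-4))/(-36) = -4/3*(-1/36) = 1/27 ≈ 0.037037)
U(c) = 1/27 + c (U(c) = c + 1/27 = 1/27 + c)
(U(150) + 5334) + 18044 = ((1/27 + 150) + 5334) + 18044 = (4051/27 + 5334) + 18044 = 148069/27 + 18044 = 635257/27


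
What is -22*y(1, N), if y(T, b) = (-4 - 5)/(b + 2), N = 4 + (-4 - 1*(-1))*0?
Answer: 33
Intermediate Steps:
N = 4 (N = 4 + (-4 + 1)*0 = 4 - 3*0 = 4 + 0 = 4)
y(T, b) = -9/(2 + b)
-22*y(1, N) = -(-198)/(2 + 4) = -(-198)/6 = -22*(-3/2) = 33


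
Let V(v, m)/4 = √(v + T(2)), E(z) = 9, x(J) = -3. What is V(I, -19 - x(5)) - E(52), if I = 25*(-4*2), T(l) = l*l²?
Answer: -9 + 32*I*√3 ≈ -9.0 + 55.426*I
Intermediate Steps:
T(l) = l³
I = -200 (I = 25*(-8) = -200)
V(v, m) = 4*√(8 + v) (V(v, m) = 4*√(v + 2³) = 4*√(v + 8) = 4*√(8 + v))
V(I, -19 - x(5)) - E(52) = 4*√(8 - 200) - 1*9 = 4*√(-192) - 9 = 4*(8*I*√3) - 9 = 32*I*√3 - 9 = -9 + 32*I*√3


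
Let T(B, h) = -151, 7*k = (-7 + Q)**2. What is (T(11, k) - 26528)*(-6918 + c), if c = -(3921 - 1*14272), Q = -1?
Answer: -91589007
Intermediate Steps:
k = 64/7 (k = (-7 - 1)**2/7 = (1/7)*(-8)**2 = (1/7)*64 = 64/7 ≈ 9.1429)
c = 10351 (c = -(3921 - 14272) = -1*(-10351) = 10351)
(T(11, k) - 26528)*(-6918 + c) = (-151 - 26528)*(-6918 + 10351) = -26679*3433 = -91589007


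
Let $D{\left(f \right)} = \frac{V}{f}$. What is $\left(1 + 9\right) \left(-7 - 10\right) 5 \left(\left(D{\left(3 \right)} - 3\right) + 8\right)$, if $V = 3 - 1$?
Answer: $- \frac{14450}{3} \approx -4816.7$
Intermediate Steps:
$V = 2$
$D{\left(f \right)} = \frac{2}{f}$
$\left(1 + 9\right) \left(-7 - 10\right) 5 \left(\left(D{\left(3 \right)} - 3\right) + 8\right) = \left(1 + 9\right) \left(-7 - 10\right) 5 \left(\left(\frac{2}{3} - 3\right) + 8\right) = 10 \left(-17\right) 5 \left(\left(2 \cdot \frac{1}{3} - 3\right) + 8\right) = \left(-170\right) 5 \left(\left(\frac{2}{3} - 3\right) + 8\right) = - 850 \left(- \frac{7}{3} + 8\right) = \left(-850\right) \frac{17}{3} = - \frac{14450}{3}$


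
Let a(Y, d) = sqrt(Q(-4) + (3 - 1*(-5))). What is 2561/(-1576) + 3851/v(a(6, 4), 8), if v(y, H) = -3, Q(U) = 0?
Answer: -30847/24 ≈ -1285.3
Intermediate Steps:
a(Y, d) = 2*sqrt(2) (a(Y, d) = sqrt(0 + (3 - 1*(-5))) = sqrt(0 + (3 + 5)) = sqrt(0 + 8) = sqrt(8) = 2*sqrt(2))
2561/(-1576) + 3851/v(a(6, 4), 8) = 2561/(-1576) + 3851/(-3) = 2561*(-1/1576) + 3851*(-1/3) = -13/8 - 3851/3 = -30847/24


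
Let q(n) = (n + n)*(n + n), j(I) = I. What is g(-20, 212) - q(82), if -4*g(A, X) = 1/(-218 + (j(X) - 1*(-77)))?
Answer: -7638465/284 ≈ -26896.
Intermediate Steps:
q(n) = 4*n² (q(n) = (2*n)*(2*n) = 4*n²)
g(A, X) = -1/(4*(-141 + X)) (g(A, X) = -1/(4*(-218 + (X - 1*(-77)))) = -1/(4*(-218 + (X + 77))) = -1/(4*(-218 + (77 + X))) = -1/(4*(-141 + X)))
g(-20, 212) - q(82) = -1/(-564 + 4*212) - 4*82² = -1/(-564 + 848) - 4*6724 = -1/284 - 1*26896 = -1*1/284 - 26896 = -1/284 - 26896 = -7638465/284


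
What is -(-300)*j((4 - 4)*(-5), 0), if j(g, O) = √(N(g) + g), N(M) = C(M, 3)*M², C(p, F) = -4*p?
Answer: 0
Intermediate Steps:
N(M) = -4*M³ (N(M) = (-4*M)*M² = -4*M³)
j(g, O) = √(g - 4*g³) (j(g, O) = √(-4*g³ + g) = √(g - 4*g³))
-(-300)*j((4 - 4)*(-5), 0) = -(-300)*√((4 - 4)*(-5) - 4*(-125*(4 - 4)³)) = -(-300)*√(0*(-5) - 4*(0*(-5))³) = -(-300)*√(0 - 4*0³) = -(-300)*√(0 - 4*0) = -(-300)*√(0 + 0) = -(-300)*√0 = -(-300)*0 = -1*0 = 0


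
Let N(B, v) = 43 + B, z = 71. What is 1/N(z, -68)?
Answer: 1/114 ≈ 0.0087719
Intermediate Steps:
1/N(z, -68) = 1/(43 + 71) = 1/114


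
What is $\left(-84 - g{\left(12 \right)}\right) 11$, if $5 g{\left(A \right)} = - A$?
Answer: $- \frac{4488}{5} \approx -897.6$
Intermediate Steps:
$g{\left(A \right)} = - \frac{A}{5}$ ($g{\left(A \right)} = \frac{\left(-1\right) A}{5} = - \frac{A}{5}$)
$\left(-84 - g{\left(12 \right)}\right) 11 = \left(-84 - \left(- \frac{1}{5}\right) 12\right) 11 = \left(-84 - - \frac{12}{5}\right) 11 = \left(-84 + \frac{12}{5}\right) 11 = \left(- \frac{408}{5}\right) 11 = - \frac{4488}{5}$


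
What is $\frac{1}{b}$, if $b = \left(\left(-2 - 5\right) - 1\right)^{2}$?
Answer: $\frac{1}{64} \approx 0.015625$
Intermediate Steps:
$b = 64$ ($b = \left(\left(-2 - 5\right) - 1\right)^{2} = \left(-7 - 1\right)^{2} = \left(-8\right)^{2} = 64$)
$\frac{1}{b} = \frac{1}{64}$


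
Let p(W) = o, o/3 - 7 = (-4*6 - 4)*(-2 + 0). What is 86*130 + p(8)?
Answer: 11369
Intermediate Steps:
o = 189 (o = 21 + 3*((-4*6 - 4)*(-2 + 0)) = 21 + 3*((-24 - 4)*(-2)) = 21 + 3*(-28*(-2)) = 21 + 3*56 = 21 + 168 = 189)
p(W) = 189
86*130 + p(8) = 86*130 + 189 = 11180 + 189 = 11369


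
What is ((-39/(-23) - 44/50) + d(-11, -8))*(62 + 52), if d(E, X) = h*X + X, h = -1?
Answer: 53466/575 ≈ 92.984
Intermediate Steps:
d(E, X) = 0 (d(E, X) = -X + X = 0)
((-39/(-23) - 44/50) + d(-11, -8))*(62 + 52) = ((-39/(-23) - 44/50) + 0)*(62 + 52) = ((-39*(-1/23) - 44*1/50) + 0)*114 = ((39/23 - 22/25) + 0)*114 = (469/575 + 0)*114 = (469/575)*114 = 53466/575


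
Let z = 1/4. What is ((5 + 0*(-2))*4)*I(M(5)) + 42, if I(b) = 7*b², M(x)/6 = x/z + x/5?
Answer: 2222682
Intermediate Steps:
z = ¼ ≈ 0.25000
M(x) = 126*x/5 (M(x) = 6*(x/(¼) + x/5) = 6*(x*4 + x*(⅕)) = 6*(4*x + x/5) = 6*(21*x/5) = 126*x/5)
((5 + 0*(-2))*4)*I(M(5)) + 42 = ((5 + 0*(-2))*4)*(7*((126/5)*5)²) + 42 = ((5 + 0)*4)*(7*126²) + 42 = (5*4)*(7*15876) + 42 = 20*111132 + 42 = 2222640 + 42 = 2222682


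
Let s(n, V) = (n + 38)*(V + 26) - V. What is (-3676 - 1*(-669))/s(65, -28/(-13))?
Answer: -39091/37670 ≈ -1.0377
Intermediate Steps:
s(n, V) = -V + (26 + V)*(38 + n) (s(n, V) = (38 + n)*(26 + V) - V = (26 + V)*(38 + n) - V = -V + (26 + V)*(38 + n))
(-3676 - 1*(-669))/s(65, -28/(-13)) = (-3676 - 1*(-669))/(988 + 26*65 + 37*(-28/(-13)) - 28/(-13)*65) = (-3676 + 669)/(988 + 1690 + 37*(-28*(-1/13)) - 28*(-1/13)*65) = -3007/(988 + 1690 + 37*(28/13) + (28/13)*65) = -3007/(988 + 1690 + 1036/13 + 140) = -3007/37670/13 = -3007*13/37670 = -39091/37670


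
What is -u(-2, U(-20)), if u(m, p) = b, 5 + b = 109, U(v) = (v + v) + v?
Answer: -104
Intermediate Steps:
U(v) = 3*v (U(v) = 2*v + v = 3*v)
b = 104 (b = -5 + 109 = 104)
u(m, p) = 104
-u(-2, U(-20)) = -1*104 = -104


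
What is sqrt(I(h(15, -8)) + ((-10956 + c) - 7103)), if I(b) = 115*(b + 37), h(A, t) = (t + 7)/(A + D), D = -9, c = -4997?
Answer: I*sqrt(677526)/6 ≈ 137.19*I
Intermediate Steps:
h(A, t) = (7 + t)/(-9 + A) (h(A, t) = (t + 7)/(A - 9) = (7 + t)/(-9 + A))
I(b) = 4255 + 115*b (I(b) = 115*(37 + b) = 4255 + 115*b)
sqrt(I(h(15, -8)) + ((-10956 + c) - 7103)) = sqrt((4255 + 115*((7 - 8)/(-9 + 15))) + ((-10956 - 4997) - 7103)) = sqrt((4255 + 115*(-1/6)) + (-15953 - 7103)) = sqrt((4255 + 115*((1/6)*(-1))) - 23056) = sqrt((4255 + 115*(-1/6)) - 23056) = sqrt((4255 - 115/6) - 23056) = sqrt(25415/6 - 23056) = sqrt(-112921/6) = I*sqrt(677526)/6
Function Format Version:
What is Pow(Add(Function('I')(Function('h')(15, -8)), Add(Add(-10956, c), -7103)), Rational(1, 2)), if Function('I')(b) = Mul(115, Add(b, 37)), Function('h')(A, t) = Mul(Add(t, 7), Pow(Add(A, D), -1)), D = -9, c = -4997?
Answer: Mul(Rational(1, 6), I, Pow(677526, Rational(1, 2))) ≈ Mul(137.19, I)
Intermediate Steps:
Function('h')(A, t) = Mul(Pow(Add(-9, A), -1), Add(7, t)) (Function('h')(A, t) = Mul(Add(t, 7), Pow(Add(A, -9), -1)) = Mul(Add(7, t), Pow(Add(-9, A), -1)) = Mul(Pow(Add(-9, A), -1), Add(7, t)))
Function('I')(b) = Add(4255, Mul(115, b)) (Function('I')(b) = Mul(115, Add(37, b)) = Add(4255, Mul(115, b)))
Pow(Add(Function('I')(Function('h')(15, -8)), Add(Add(-10956, c), -7103)), Rational(1, 2)) = Pow(Add(Add(4255, Mul(115, Mul(Pow(Add(-9, 15), -1), Add(7, -8)))), Add(Add(-10956, -4997), -7103)), Rational(1, 2)) = Pow(Add(Add(4255, Mul(115, Mul(Pow(6, -1), -1))), Add(-15953, -7103)), Rational(1, 2)) = Pow(Add(Add(4255, Mul(115, Mul(Rational(1, 6), -1))), -23056), Rational(1, 2)) = Pow(Add(Add(4255, Mul(115, Rational(-1, 6))), -23056), Rational(1, 2)) = Pow(Add(Add(4255, Rational(-115, 6)), -23056), Rational(1, 2)) = Pow(Add(Rational(25415, 6), -23056), Rational(1, 2)) = Pow(Rational(-112921, 6), Rational(1, 2)) = Mul(Rational(1, 6), I, Pow(677526, Rational(1, 2)))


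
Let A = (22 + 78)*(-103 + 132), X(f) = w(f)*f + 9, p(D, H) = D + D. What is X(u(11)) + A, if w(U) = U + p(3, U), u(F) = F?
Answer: 3096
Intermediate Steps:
p(D, H) = 2*D
w(U) = 6 + U (w(U) = U + 2*3 = U + 6 = 6 + U)
X(f) = 9 + f*(6 + f) (X(f) = (6 + f)*f + 9 = f*(6 + f) + 9 = 9 + f*(6 + f))
A = 2900 (A = 100*29 = 2900)
X(u(11)) + A = (9 + 11*(6 + 11)) + 2900 = (9 + 11*17) + 2900 = (9 + 187) + 2900 = 196 + 2900 = 3096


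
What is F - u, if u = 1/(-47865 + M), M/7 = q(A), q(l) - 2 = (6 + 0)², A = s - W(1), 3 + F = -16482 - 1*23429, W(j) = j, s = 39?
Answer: -1899866485/47599 ≈ -39914.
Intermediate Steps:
F = -39914 (F = -3 + (-16482 - 1*23429) = -3 + (-16482 - 23429) = -3 - 39911 = -39914)
A = 38 (A = 39 - 1*1 = 39 - 1 = 38)
q(l) = 38 (q(l) = 2 + (6 + 0)² = 2 + 6² = 2 + 36 = 38)
M = 266 (M = 7*38 = 266)
u = -1/47599 (u = 1/(-47865 + 266) = 1/(-47599) = -1/47599 ≈ -2.1009e-5)
F - u = -39914 - 1*(-1/47599) = -39914 + 1/47599 = -1899866485/47599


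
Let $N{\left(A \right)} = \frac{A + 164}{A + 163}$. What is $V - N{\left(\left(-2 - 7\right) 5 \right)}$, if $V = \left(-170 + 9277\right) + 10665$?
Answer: $\frac{2332977}{118} \approx 19771.0$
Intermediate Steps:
$N{\left(A \right)} = \frac{164 + A}{163 + A}$
$V = 19772$ ($V = 9107 + 10665 = 19772$)
$V - N{\left(\left(-2 - 7\right) 5 \right)} = 19772 - \frac{164 + \left(-2 - 7\right) 5}{163 + \left(-2 - 7\right) 5} = 19772 - \frac{164 - 45}{163 - 45} = 19772 - \frac{1}{118} \cdot 119 = 19772 - \frac{119}{118} = \frac{2332977}{118}$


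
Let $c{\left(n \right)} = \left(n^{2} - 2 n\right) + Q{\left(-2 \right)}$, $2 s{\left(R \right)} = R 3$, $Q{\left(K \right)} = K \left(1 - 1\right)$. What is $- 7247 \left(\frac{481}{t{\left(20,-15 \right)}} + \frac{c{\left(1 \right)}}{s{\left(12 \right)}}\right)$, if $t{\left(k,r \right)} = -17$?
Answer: $\frac{62867725}{306} \approx 2.0545 \cdot 10^{5}$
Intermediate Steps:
$Q{\left(K \right)} = 0$ ($Q{\left(K \right)} = K 0 = 0$)
$s{\left(R \right)} = \frac{3 R}{2}$ ($s{\left(R \right)} = \frac{R 3}{2} = \frac{3 R}{2}$)
$c{\left(n \right)} = n^{2} - 2 n$ ($c{\left(n \right)} = \left(n^{2} - 2 n\right) + 0 = n^{2} - 2 n$)
$- 7247 \left(\frac{481}{t{\left(20,-15 \right)}} + \frac{c{\left(1 \right)}}{s{\left(12 \right)}}\right) = - 7247 \left(\frac{481}{-17} + \frac{1 \left(-2 + 1\right)}{\frac{3}{2} \cdot 12}\right) = - 7247 \left(481 \left(- \frac{1}{17}\right) + \frac{1 \left(-1\right)}{18}\right) = - 7247 \left(- \frac{481}{17} - \frac{1}{18}\right) = \left(-7247\right) \left(- \frac{8675}{306}\right) = \frac{62867725}{306}$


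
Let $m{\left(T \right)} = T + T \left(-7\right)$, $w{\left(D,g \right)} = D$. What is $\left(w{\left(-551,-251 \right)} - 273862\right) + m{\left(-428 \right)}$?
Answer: $-271845$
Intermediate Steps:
$m{\left(T \right)} = - 6 T$ ($m{\left(T \right)} = T - 7 T = - 6 T$)
$\left(w{\left(-551,-251 \right)} - 273862\right) + m{\left(-428 \right)} = \left(-551 - 273862\right) - -2568 = -274413 + 2568 = -271845$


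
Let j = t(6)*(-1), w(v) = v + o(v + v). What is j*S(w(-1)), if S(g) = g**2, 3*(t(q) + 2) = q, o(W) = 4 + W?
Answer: 0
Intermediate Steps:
t(q) = -2 + q/3
w(v) = 4 + 3*v (w(v) = v + (4 + (v + v)) = v + (4 + 2*v) = 4 + 3*v)
j = 0 (j = (-2 + (1/3)*6)*(-1) = (-2 + 2)*(-1) = 0*(-1) = 0)
j*S(w(-1)) = 0*(4 + 3*(-1))**2 = 0*(4 - 3)**2 = 0*1**2 = 0*1 = 0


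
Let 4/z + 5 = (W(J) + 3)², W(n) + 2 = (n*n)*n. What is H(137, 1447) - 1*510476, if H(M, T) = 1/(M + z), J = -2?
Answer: -769797797/1508 ≈ -5.1048e+5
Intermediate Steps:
W(n) = -2 + n³ (W(n) = -2 + (n*n)*n = -2 + n²*n = -2 + n³)
z = 1/11 (z = 4/(-5 + ((-2 + (-2)³) + 3)²) = 4/(-5 + ((-2 - 8) + 3)²) = 4/(-5 + (-10 + 3)²) = 4/(-5 + (-7)²) = 4/(-5 + 49) = 4/44 = 4*(1/44) = 1/11 ≈ 0.090909)
H(M, T) = 1/(1/11 + M) (H(M, T) = 1/(M + 1/11) = 1/(1/11 + M))
H(137, 1447) - 1*510476 = 11/(1 + 11*137) - 1*510476 = 11/(1 + 1507) - 510476 = 11/1508 - 510476 = -769797797/1508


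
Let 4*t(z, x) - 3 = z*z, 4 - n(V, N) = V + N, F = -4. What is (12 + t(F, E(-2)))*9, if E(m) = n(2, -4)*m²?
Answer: 603/4 ≈ 150.75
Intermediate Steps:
n(V, N) = 4 - N - V (n(V, N) = 4 - (V + N) = 4 - (N + V) = 4 + (-N - V) = 4 - N - V)
E(m) = 6*m² (E(m) = (4 - 1*(-4) - 1*2)*m² = (4 + 4 - 2)*m² = 6*m²)
t(z, x) = ¾ + z²/4 (t(z, x) = ¾ + (z*z)/4 = ¾ + z²/4)
(12 + t(F, E(-2)))*9 = (12 + (¾ + (¼)*(-4)²))*9 = (12 + (¾ + (¼)*16))*9 = (12 + (¾ + 4))*9 = (12 + 19/4)*9 = (67/4)*9 = 603/4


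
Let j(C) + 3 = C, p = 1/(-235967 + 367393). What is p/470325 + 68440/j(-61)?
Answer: -264404822832371/247251733800 ≈ -1069.4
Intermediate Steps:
p = 1/131426 ≈ 7.6088e-6
j(C) = -3 + C
p/470325 + 68440/j(-61) = (1/131426)/470325 + 68440/(-3 - 61) = (1/131426)*(1/470325) + 68440/(-64) = 1/61812933450 + 68440*(-1/64) = 1/61812933450 - 8555/8 = -264404822832371/247251733800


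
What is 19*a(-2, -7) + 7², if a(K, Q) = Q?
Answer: -84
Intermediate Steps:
19*a(-2, -7) + 7² = 19*(-7) + 7² = -133 + 49 = -84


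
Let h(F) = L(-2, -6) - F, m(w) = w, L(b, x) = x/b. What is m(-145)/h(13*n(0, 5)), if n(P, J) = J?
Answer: 145/62 ≈ 2.3387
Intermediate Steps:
h(F) = 3 - F (h(F) = -6/(-2) - F = -6*(-½) - F = 3 - F)
m(-145)/h(13*n(0, 5)) = -145/(3 - 13*5) = -145/(3 - 1*65) = -145/(3 - 65) = -145/(-62) = -145*(-1/62) = 145/62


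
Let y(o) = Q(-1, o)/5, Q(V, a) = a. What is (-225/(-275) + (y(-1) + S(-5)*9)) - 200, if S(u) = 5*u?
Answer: -23341/55 ≈ -424.38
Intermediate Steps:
y(o) = o/5
(-225/(-275) + (y(-1) + S(-5)*9)) - 200 = (-225/(-275) + ((⅕)*(-1) + (5*(-5))*9)) - 200 = (-225*(-1/275) + (-⅕ - 25*9)) - 200 = (9/11 + (-⅕ - 225)) - 200 = (9/11 - 1126/5) - 200 = -12341/55 - 200 = -23341/55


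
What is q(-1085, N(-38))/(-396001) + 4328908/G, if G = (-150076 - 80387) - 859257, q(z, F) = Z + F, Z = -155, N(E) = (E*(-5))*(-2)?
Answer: -428417224177/107882552430 ≈ -3.9711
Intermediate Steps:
N(E) = 10*E (N(E) = -5*E*(-2) = 10*E)
q(z, F) = -155 + F
G = -1089720 (G = -230463 - 859257 = -1089720)
q(-1085, N(-38))/(-396001) + 4328908/G = (-155 + 10*(-38))/(-396001) + 4328908/(-1089720) = (-155 - 380)*(-1/396001) + 4328908*(-1/1089720) = -535*(-1/396001) - 1082227/272430 = 535/396001 - 1082227/272430 = -428417224177/107882552430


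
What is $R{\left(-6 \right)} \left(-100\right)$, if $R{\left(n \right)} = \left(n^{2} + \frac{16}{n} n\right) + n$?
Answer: $-4600$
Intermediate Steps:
$R{\left(n \right)} = 16 + n + n^{2}$ ($R{\left(n \right)} = \left(n^{2} + 16\right) + n = \left(16 + n^{2}\right) + n = 16 + n + n^{2}$)
$R{\left(-6 \right)} \left(-100\right) = \left(16 - 6 + \left(-6\right)^{2}\right) \left(-100\right) = \left(16 - 6 + 36\right) \left(-100\right) = 46 \left(-100\right) = -4600$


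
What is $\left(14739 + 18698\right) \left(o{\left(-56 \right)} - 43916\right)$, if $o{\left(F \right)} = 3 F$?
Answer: $-1474036708$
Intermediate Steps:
$\left(14739 + 18698\right) \left(o{\left(-56 \right)} - 43916\right) = \left(14739 + 18698\right) \left(3 \left(-56\right) - 43916\right) = 33437 \left(-168 - 43916\right) = 33437 \left(-44084\right) = -1474036708$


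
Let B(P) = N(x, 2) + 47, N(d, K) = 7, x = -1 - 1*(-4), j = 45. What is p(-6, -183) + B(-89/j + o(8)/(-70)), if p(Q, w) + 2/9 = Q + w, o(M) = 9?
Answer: -1217/9 ≈ -135.22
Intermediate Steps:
x = 3 (x = -1 + 4 = 3)
B(P) = 54 (B(P) = 7 + 47 = 54)
p(Q, w) = -2/9 + Q + w (p(Q, w) = -2/9 + (Q + w) = -2/9 + Q + w)
p(-6, -183) + B(-89/j + o(8)/(-70)) = (-2/9 - 6 - 183) + 54 = -1703/9 + 54 = -1217/9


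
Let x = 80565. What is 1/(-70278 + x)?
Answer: 1/10287 ≈ 9.7210e-5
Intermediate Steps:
1/(-70278 + x) = 1/(-70278 + 80565) = 1/10287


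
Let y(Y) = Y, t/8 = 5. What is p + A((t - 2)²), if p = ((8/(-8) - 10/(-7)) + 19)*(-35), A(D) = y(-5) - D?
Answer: -2129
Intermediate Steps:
t = 40 (t = 8*5 = 40)
A(D) = -5 - D
p = -680 (p = ((8*(-⅛) - 10*(-⅐)) + 19)*(-35) = ((-1 + 10/7) + 19)*(-35) = (3/7 + 19)*(-35) = (136/7)*(-35) = -680)
p + A((t - 2)²) = -680 + (-5 - (40 - 2)²) = -680 + (-5 - 1*38²) = -680 + (-5 - 1*1444) = -680 + (-5 - 1444) = -680 - 1449 = -2129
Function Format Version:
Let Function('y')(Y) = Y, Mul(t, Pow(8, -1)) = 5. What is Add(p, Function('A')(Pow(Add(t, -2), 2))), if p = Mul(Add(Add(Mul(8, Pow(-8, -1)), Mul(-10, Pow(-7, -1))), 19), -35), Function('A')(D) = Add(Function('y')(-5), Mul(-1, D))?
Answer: -2129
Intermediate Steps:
t = 40 (t = Mul(8, 5) = 40)
Function('A')(D) = Add(-5, Mul(-1, D))
p = -680 (p = Mul(Add(Add(Mul(8, Rational(-1, 8)), Mul(-10, Rational(-1, 7))), 19), -35) = Mul(Add(Add(-1, Rational(10, 7)), 19), -35) = Mul(Add(Rational(3, 7), 19), -35) = Mul(Rational(136, 7), -35) = -680)
Add(p, Function('A')(Pow(Add(t, -2), 2))) = Add(-680, Add(-5, Mul(-1, Pow(Add(40, -2), 2)))) = Add(-680, Add(-5, Mul(-1, Pow(38, 2)))) = Add(-680, Add(-5, Mul(-1, 1444))) = Add(-680, Add(-5, -1444)) = Add(-680, -1449) = -2129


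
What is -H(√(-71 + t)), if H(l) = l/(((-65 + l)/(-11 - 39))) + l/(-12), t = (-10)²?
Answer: -725/2098 - 8701*√29/12588 ≈ -4.0679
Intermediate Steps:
t = 100
H(l) = -l/12 + l/(13/10 - l/50) (H(l) = l/(((-65 + l)/(-50))) + l*(-1/12) = l/(((-65 + l)*(-1/50))) - l/12 = l/(13/10 - l/50) - l/12 = -l/12 + l/(13/10 - l/50))
-H(√(-71 + t)) = -(-1)*√(-71 + 100)*(535 + √(-71 + 100))/(-780 + 12*√(-71 + 100)) = -(-1)*√29*(535 + √29)/(-780 + 12*√29) = √29*(535 + √29)/(-780 + 12*√29)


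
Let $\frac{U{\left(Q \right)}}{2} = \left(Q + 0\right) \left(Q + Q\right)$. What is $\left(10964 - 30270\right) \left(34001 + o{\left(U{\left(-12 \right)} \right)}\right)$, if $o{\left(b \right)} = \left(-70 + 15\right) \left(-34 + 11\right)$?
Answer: $-680845396$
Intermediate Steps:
$U{\left(Q \right)} = 4 Q^{2}$ ($U{\left(Q \right)} = 2 \left(Q + 0\right) \left(Q + Q\right) = 2 Q 2 Q = 2 \cdot 2 Q^{2} = 4 Q^{2}$)
$o{\left(b \right)} = 1265$ ($o{\left(b \right)} = \left(-55\right) \left(-23\right) = 1265$)
$\left(10964 - 30270\right) \left(34001 + o{\left(U{\left(-12 \right)} \right)}\right) = \left(10964 - 30270\right) \left(34001 + 1265\right) = \left(-19306\right) 35266 = -680845396$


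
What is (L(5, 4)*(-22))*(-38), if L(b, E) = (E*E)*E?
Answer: 53504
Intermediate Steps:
L(b, E) = E**3 (L(b, E) = E**2*E = E**3)
(L(5, 4)*(-22))*(-38) = (4**3*(-22))*(-38) = (64*(-22))*(-38) = -1408*(-38) = 53504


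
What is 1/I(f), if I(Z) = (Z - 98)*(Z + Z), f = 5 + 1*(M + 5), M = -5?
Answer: -1/930 ≈ -0.0010753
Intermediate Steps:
f = 5 (f = 5 + 1*(-5 + 5) = 5 + 1*0 = 5 + 0 = 5)
I(Z) = 2*Z*(-98 + Z) (I(Z) = (-98 + Z)*(2*Z) = 2*Z*(-98 + Z))
1/I(f) = 1/(2*5*(-98 + 5)) = 1/(2*5*(-93)) = 1/(-930) = -1/930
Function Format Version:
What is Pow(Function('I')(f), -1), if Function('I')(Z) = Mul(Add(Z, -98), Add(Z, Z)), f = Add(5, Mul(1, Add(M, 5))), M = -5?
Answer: Rational(-1, 930) ≈ -0.0010753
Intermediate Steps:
f = 5 (f = Add(5, Mul(1, Add(-5, 5))) = Add(5, Mul(1, 0)) = Add(5, 0) = 5)
Function('I')(Z) = Mul(2, Z, Add(-98, Z)) (Function('I')(Z) = Mul(Add(-98, Z), Mul(2, Z)) = Mul(2, Z, Add(-98, Z)))
Pow(Function('I')(f), -1) = Pow(Mul(2, 5, Add(-98, 5)), -1) = Pow(Mul(2, 5, -93), -1) = Pow(-930, -1) = Rational(-1, 930)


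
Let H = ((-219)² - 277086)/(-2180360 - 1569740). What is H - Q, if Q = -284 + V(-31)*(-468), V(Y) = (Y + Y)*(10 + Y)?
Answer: 91445447645/150004 ≈ 6.0962e+5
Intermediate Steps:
V(Y) = 2*Y*(10 + Y) (V(Y) = (2*Y)*(10 + Y) = 2*Y*(10 + Y))
Q = -609620 (Q = -284 + (2*(-31)*(10 - 31))*(-468) = -284 + (2*(-31)*(-21))*(-468) = -284 + 1302*(-468) = -284 - 609336 = -609620)
H = 9165/150004 (H = (47961 - 277086)/(-3750100) = -229125*(-1/3750100) = 9165/150004 ≈ 0.061098)
H - Q = 9165/150004 - 1*(-609620) = 9165/150004 + 609620 = 91445447645/150004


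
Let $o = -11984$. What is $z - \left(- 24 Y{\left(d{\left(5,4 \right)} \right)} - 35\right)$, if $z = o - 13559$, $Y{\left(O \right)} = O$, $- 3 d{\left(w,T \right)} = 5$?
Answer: $-25548$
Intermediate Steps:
$d{\left(w,T \right)} = - \frac{5}{3}$ ($d{\left(w,T \right)} = \left(- \frac{1}{3}\right) 5 = - \frac{5}{3}$)
$z = -25543$ ($z = -11984 - 13559 = -25543$)
$z - \left(- 24 Y{\left(d{\left(5,4 \right)} \right)} - 35\right) = -25543 - \left(\left(-24\right) \left(- \frac{5}{3}\right) - 35\right) = -25543 - \left(40 - 35\right) = -25543 - 5 = -25548$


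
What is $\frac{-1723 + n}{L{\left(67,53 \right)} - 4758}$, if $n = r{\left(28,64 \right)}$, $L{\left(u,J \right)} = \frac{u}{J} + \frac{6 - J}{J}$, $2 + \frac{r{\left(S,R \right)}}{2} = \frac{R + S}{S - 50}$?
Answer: $\frac{144531}{396242} \approx 0.36475$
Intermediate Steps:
$r{\left(S,R \right)} = -4 + \frac{2 \left(R + S\right)}{-50 + S}$ ($r{\left(S,R \right)} = -4 + 2 \frac{R + S}{S - 50} = -4 + 2 \frac{R + S}{-50 + S} = -4 + \frac{2 \left(R + S\right)}{-50 + S}$)
$L{\left(u,J \right)} = \frac{u}{J} + \frac{6 - J}{J}$
$n = - \frac{136}{11}$ ($n = \frac{2 \left(100 + 64 - 28\right)}{-50 + 28} = \frac{2 \left(100 + 64 - 28\right)}{-22} = 2 \left(- \frac{1}{22}\right) 136 = - \frac{136}{11} \approx -12.364$)
$\frac{-1723 + n}{L{\left(67,53 \right)} - 4758} = \frac{-1723 - \frac{136}{11}}{\frac{6 + 67 - 53}{53} - 4758} = - \frac{19089}{11 \left(\frac{6 + 67 - 53}{53} - 4758\right)} = - \frac{19089}{11 \left(\frac{1}{53} \cdot 20 - 4758\right)} = - \frac{19089}{11 \left(\frac{20}{53} - 4758\right)} = - \frac{19089}{11 \left(- \frac{252154}{53}\right)} = \left(- \frac{19089}{11}\right) \left(- \frac{53}{252154}\right) = \frac{144531}{396242}$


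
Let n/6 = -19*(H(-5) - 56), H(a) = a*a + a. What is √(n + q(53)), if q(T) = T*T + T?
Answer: 9*√86 ≈ 83.463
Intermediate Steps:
q(T) = T + T² (q(T) = T² + T = T + T²)
H(a) = a + a² (H(a) = a² + a = a + a²)
n = 4104 (n = 6*(-19*(-5*(1 - 5) - 56)) = 6*(-19*(-5*(-4) - 56)) = 6*(-19*(20 - 56)) = 6*(-19*(-36)) = 6*684 = 4104)
√(n + q(53)) = √(4104 + 53*(1 + 53)) = √(4104 + 53*54) = √(4104 + 2862) = √6966 = 9*√86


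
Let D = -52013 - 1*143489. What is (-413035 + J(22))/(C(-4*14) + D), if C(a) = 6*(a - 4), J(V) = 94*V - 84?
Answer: 411051/195862 ≈ 2.0987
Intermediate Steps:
J(V) = -84 + 94*V
C(a) = -24 + 6*a (C(a) = 6*(-4 + a) = -24 + 6*a)
D = -195502 (D = -52013 - 143489 = -195502)
(-413035 + J(22))/(C(-4*14) + D) = (-413035 + (-84 + 94*22))/((-24 + 6*(-4*14)) - 195502) = (-413035 + (-84 + 2068))/((-24 + 6*(-56)) - 195502) = (-413035 + 1984)/((-24 - 336) - 195502) = -411051/(-360 - 195502) = -411051/(-195862) = -411051*(-1/195862) = 411051/195862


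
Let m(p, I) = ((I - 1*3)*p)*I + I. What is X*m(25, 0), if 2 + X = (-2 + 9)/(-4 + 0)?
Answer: 0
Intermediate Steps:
m(p, I) = I + I*p*(-3 + I) (m(p, I) = ((I - 3)*p)*I + I = ((-3 + I)*p)*I + I = (p*(-3 + I))*I + I = I*p*(-3 + I) + I = I + I*p*(-3 + I))
X = -15/4 (X = -2 + (-2 + 9)/(-4 + 0) = -2 + 7/(-4) = -2 + 7*(-1/4) = -2 - 7/4 = -15/4 ≈ -3.7500)
X*m(25, 0) = -0*(1 - 3*25 + 0*25) = -0*(1 - 75 + 0) = -0*(-74) = -15/4*0 = 0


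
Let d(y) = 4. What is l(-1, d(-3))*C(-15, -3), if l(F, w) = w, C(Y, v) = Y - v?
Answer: -48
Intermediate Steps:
l(-1, d(-3))*C(-15, -3) = 4*(-15 - 1*(-3)) = 4*(-15 + 3) = 4*(-12) = -48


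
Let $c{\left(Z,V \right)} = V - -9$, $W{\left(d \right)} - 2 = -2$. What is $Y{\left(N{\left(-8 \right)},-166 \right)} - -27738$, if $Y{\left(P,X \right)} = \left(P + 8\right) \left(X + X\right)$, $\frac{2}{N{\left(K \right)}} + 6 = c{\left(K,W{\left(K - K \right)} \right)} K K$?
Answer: $\frac{7148038}{285} \approx 25081.0$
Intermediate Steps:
$W{\left(d \right)} = 0$ ($W{\left(d \right)} = 2 - 2 = 0$)
$c{\left(Z,V \right)} = 9 + V$ ($c{\left(Z,V \right)} = V + 9 = 9 + V$)
$N{\left(K \right)} = \frac{2}{-6 + 9 K^{2}}$ ($N{\left(K \right)} = \frac{2}{-6 + \left(9 + 0\right) K K} = \frac{2}{-6 + 9 K K} = \frac{2}{-6 + 9 K^{2}}$)
$Y{\left(P,X \right)} = 2 X \left(8 + P\right)$ ($Y{\left(P,X \right)} = \left(8 + P\right) 2 X = 2 X \left(8 + P\right)$)
$Y{\left(N{\left(-8 \right)},-166 \right)} - -27738 = 2 \left(-166\right) \left(8 + \frac{2}{3 \left(-2 + 3 \left(-8\right)^{2}\right)}\right) - -27738 = 2 \left(-166\right) \left(8 + \frac{2}{3 \left(-2 + 3 \cdot 64\right)}\right) + 27738 = 2 \left(-166\right) \left(8 + \frac{2}{3 \left(-2 + 192\right)}\right) + 27738 = 2 \left(-166\right) \left(8 + \frac{2}{3 \cdot 190}\right) + 27738 = 2 \left(-166\right) \left(8 + \frac{2}{3} \cdot \frac{1}{190}\right) + 27738 = 2 \left(-166\right) \left(8 + \frac{1}{285}\right) + 27738 = 2 \left(-166\right) \frac{2281}{285} + 27738 = - \frac{757292}{285} + 27738 = \frac{7148038}{285}$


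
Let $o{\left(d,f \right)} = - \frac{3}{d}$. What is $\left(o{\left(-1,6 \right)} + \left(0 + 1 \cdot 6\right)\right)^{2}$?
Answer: $81$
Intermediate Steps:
$\left(o{\left(-1,6 \right)} + \left(0 + 1 \cdot 6\right)\right)^{2} = \left(- \frac{3}{-1} + \left(0 + 1 \cdot 6\right)\right)^{2} = \left(\left(-3\right) \left(-1\right) + \left(0 + 6\right)\right)^{2} = \left(3 + 6\right)^{2} = 9^{2} = 81$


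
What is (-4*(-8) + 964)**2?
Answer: 992016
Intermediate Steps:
(-4*(-8) + 964)**2 = (32 + 964)**2 = 996**2 = 992016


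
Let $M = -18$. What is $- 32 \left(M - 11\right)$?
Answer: $928$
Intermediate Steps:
$- 32 \left(M - 11\right) = - 32 \left(-18 - 11\right) = \left(-32\right) \left(-29\right) = 928$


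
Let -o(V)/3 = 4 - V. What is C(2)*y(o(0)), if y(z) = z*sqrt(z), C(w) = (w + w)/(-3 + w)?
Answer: 96*I*sqrt(3) ≈ 166.28*I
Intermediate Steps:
o(V) = -12 + 3*V (o(V) = -3*(4 - V) = -12 + 3*V)
C(w) = 2*w/(-3 + w) (C(w) = (2*w)/(-3 + w) = 2*w/(-3 + w))
y(z) = z**(3/2)
C(2)*y(o(0)) = (2*2/(-3 + 2))*(-12 + 3*0)**(3/2) = (2*2/(-1))*(-12 + 0)**(3/2) = (2*2*(-1))*(-12)**(3/2) = -(-96)*I*sqrt(3) = 96*I*sqrt(3)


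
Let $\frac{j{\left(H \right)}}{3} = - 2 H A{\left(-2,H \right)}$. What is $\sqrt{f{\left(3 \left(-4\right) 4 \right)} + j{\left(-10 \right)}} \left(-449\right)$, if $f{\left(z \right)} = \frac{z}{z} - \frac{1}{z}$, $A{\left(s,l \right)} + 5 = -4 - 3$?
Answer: $- \frac{449 i \sqrt{103533}}{12} \approx - 12039.0 i$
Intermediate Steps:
$A{\left(s,l \right)} = -12$ ($A{\left(s,l \right)} = -5 - 7 = -12$)
$f{\left(z \right)} = 1 - \frac{1}{z}$
$j{\left(H \right)} = 72 H$ ($j{\left(H \right)} = 3 - 2 H \left(-12\right) = 3 \cdot 24 H = 72 H$)
$\sqrt{f{\left(3 \left(-4\right) 4 \right)} + j{\left(-10 \right)}} \left(-449\right) = \sqrt{\frac{-1 + 3 \left(-4\right) 4}{3 \left(-4\right) 4} + 72 \left(-10\right)} \left(-449\right) = \sqrt{\frac{-1 - 48}{\left(-12\right) 4} - 720} \left(-449\right) = \sqrt{\frac{-1 - 48}{-48} - 720} \left(-449\right) = \sqrt{\left(- \frac{1}{48}\right) \left(-49\right) - 720} \left(-449\right) = \sqrt{\frac{49}{48} - 720} \left(-449\right) = \sqrt{- \frac{34511}{48}} \left(-449\right) = \frac{i \sqrt{103533}}{12} \left(-449\right) = - \frac{449 i \sqrt{103533}}{12}$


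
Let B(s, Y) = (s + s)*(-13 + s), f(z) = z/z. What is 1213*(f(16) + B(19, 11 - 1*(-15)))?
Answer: 277777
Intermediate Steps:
f(z) = 1
B(s, Y) = 2*s*(-13 + s) (B(s, Y) = (2*s)*(-13 + s) = 2*s*(-13 + s))
1213*(f(16) + B(19, 11 - 1*(-15))) = 1213*(1 + 2*19*(-13 + 19)) = 1213*(1 + 2*19*6) = 1213*(1 + 228) = 1213*229 = 277777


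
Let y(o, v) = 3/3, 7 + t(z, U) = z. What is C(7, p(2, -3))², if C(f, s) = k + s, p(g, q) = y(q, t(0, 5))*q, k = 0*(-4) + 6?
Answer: 9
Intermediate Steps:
t(z, U) = -7 + z
y(o, v) = 1 (y(o, v) = 3*(⅓) = 1)
k = 6 (k = 0 + 6 = 6)
p(g, q) = q (p(g, q) = 1*q = q)
C(f, s) = 6 + s
C(7, p(2, -3))² = (6 - 3)² = 3² = 9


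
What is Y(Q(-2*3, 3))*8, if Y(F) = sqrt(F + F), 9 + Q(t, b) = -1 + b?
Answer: 8*I*sqrt(14) ≈ 29.933*I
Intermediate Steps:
Q(t, b) = -10 + b (Q(t, b) = -9 + (-1 + b) = -10 + b)
Y(F) = sqrt(2)*sqrt(F) (Y(F) = sqrt(2*F) = sqrt(2)*sqrt(F))
Y(Q(-2*3, 3))*8 = (sqrt(2)*sqrt(-10 + 3))*8 = (sqrt(2)*sqrt(-7))*8 = (sqrt(2)*(I*sqrt(7)))*8 = (I*sqrt(14))*8 = 8*I*sqrt(14)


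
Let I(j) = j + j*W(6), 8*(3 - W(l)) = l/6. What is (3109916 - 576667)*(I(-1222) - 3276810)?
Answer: -33251884892069/4 ≈ -8.3130e+12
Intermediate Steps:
W(l) = 3 - l/48 (W(l) = 3 - l/(8*6) = 3 - l/48)
I(j) = 31*j/8 (I(j) = j + j*(3 - 1/48*6) = j + j*(3 - ⅛) = j + j*(23/8) = j + 23*j/8 = 31*j/8)
(3109916 - 576667)*(I(-1222) - 3276810) = (3109916 - 576667)*((31/8)*(-1222) - 3276810) = 2533249*(-18941/4 - 3276810) = 2533249*(-13126181/4) = -33251884892069/4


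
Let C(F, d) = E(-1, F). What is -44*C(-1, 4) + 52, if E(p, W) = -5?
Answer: 272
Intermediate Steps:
C(F, d) = -5
-44*C(-1, 4) + 52 = -44*(-5) + 52 = 220 + 52 = 272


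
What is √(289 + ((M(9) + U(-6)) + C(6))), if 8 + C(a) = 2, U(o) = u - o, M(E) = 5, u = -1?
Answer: √293 ≈ 17.117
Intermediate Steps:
U(o) = -1 - o
C(a) = -6 (C(a) = -8 + 2 = -6)
√(289 + ((M(9) + U(-6)) + C(6))) = √(289 + ((5 + (-1 - 1*(-6))) - 6)) = √(289 + ((5 + (-1 + 6)) - 6)) = √(289 + ((5 + 5) - 6)) = √(289 + (10 - 6)) = √(289 + 4) = √293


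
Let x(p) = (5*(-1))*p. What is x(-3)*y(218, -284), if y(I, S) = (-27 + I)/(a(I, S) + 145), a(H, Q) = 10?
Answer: 573/31 ≈ 18.484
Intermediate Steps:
x(p) = -5*p
y(I, S) = -27/155 + I/155 (y(I, S) = (-27 + I)/(10 + 145) = (-27 + I)/155 = (-27 + I)*(1/155) = -27/155 + I/155)
x(-3)*y(218, -284) = (-5*(-3))*(-27/155 + (1/155)*218) = 15*(-27/155 + 218/155) = 15*(191/155) = 573/31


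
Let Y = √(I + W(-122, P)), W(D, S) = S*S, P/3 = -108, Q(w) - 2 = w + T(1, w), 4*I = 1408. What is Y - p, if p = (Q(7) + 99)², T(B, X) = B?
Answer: -11881 + 4*√6583 ≈ -11556.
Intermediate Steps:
I = 352 (I = (¼)*1408 = 352)
Q(w) = 3 + w (Q(w) = 2 + (w + 1) = 2 + (1 + w) = 3 + w)
P = -324 (P = 3*(-108) = -324)
W(D, S) = S²
Y = 4*√6583 (Y = √(352 + (-324)²) = √(352 + 104976) = √105328 = 4*√6583 ≈ 324.54)
p = 11881 (p = ((3 + 7) + 99)² = (10 + 99)² = 109² = 11881)
Y - p = 4*√6583 - 1*11881 = 4*√6583 - 11881 = -11881 + 4*√6583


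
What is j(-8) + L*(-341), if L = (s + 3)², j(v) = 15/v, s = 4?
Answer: -133687/8 ≈ -16711.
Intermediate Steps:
L = 49 (L = (4 + 3)² = 7² = 49)
j(-8) + L*(-341) = 15/(-8) + 49*(-341) = 15*(-⅛) - 16709 = -15/8 - 16709 = -133687/8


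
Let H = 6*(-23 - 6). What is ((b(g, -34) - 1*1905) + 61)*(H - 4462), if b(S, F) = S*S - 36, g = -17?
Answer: 7375876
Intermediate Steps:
b(S, F) = -36 + S**2 (b(S, F) = S**2 - 36 = -36 + S**2)
H = -174 (H = 6*(-29) = -174)
((b(g, -34) - 1*1905) + 61)*(H - 4462) = (((-36 + (-17)**2) - 1*1905) + 61)*(-174 - 4462) = (((-36 + 289) - 1905) + 61)*(-4636) = ((253 - 1905) + 61)*(-4636) = (-1652 + 61)*(-4636) = -1591*(-4636) = 7375876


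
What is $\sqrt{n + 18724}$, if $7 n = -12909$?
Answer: $\frac{\sqrt{827113}}{7} \approx 129.92$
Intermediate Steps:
$n = - \frac{12909}{7}$ ($n = \frac{1}{7} \left(-12909\right) = - \frac{12909}{7} \approx -1844.1$)
$\sqrt{n + 18724} = \sqrt{- \frac{12909}{7} + 18724} = \sqrt{\frac{118159}{7}} = \frac{\sqrt{827113}}{7}$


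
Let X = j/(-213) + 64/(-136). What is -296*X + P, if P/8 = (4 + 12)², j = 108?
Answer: 2821216/1207 ≈ 2337.4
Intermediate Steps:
X = -1180/1207 (X = 108/(-213) + 64/(-136) = 108*(-1/213) + 64*(-1/136) = -36/71 - 8/17 = -1180/1207 ≈ -0.97763)
P = 2048 (P = 8*(4 + 12)² = 8*16² = 8*256 = 2048)
-296*X + P = -296*(-1180/1207) + 2048 = 349280/1207 + 2048 = 2821216/1207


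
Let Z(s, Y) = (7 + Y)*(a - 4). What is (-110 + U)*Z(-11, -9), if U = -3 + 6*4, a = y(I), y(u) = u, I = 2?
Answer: -356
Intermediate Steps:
a = 2
Z(s, Y) = -14 - 2*Y (Z(s, Y) = (7 + Y)*(2 - 4) = (7 + Y)*(-2) = -14 - 2*Y)
U = 21 (U = -3 + 24 = 21)
(-110 + U)*Z(-11, -9) = (-110 + 21)*(-14 - 2*(-9)) = -89*(-14 + 18) = -89*4 = -356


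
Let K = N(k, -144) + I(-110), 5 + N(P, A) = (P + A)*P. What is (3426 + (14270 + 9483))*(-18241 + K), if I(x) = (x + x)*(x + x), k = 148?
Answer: 835645534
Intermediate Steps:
N(P, A) = -5 + P*(A + P) (N(P, A) = -5 + (P + A)*P = -5 + (A + P)*P = -5 + P*(A + P))
I(x) = 4*x² (I(x) = (2*x)*(2*x) = 4*x²)
K = 48987 (K = (-5 + 148² - 144*148) + 4*(-110)² = (-5 + 21904 - 21312) + 4*12100 = 587 + 48400 = 48987)
(3426 + (14270 + 9483))*(-18241 + K) = (3426 + (14270 + 9483))*(-18241 + 48987) = (3426 + 23753)*30746 = 27179*30746 = 835645534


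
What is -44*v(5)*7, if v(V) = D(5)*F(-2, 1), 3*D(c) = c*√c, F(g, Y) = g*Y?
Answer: 3080*√5/3 ≈ 2295.7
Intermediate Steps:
F(g, Y) = Y*g
D(c) = c^(3/2)/3 (D(c) = (c*√c)/3 = c^(3/2)/3)
v(V) = -10*√5/3 (v(V) = (5^(3/2)/3)*(1*(-2)) = ((5*√5)/3)*(-2) = (5*√5/3)*(-2) = -10*√5/3)
-44*v(5)*7 = -(-440)*√5/3*7 = (440*√5/3)*7 = 3080*√5/3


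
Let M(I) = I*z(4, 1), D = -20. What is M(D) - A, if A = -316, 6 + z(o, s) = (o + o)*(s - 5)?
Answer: 1076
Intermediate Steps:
z(o, s) = -6 + 2*o*(-5 + s) (z(o, s) = -6 + (o + o)*(s - 5) = -6 + (2*o)*(-5 + s) = -6 + 2*o*(-5 + s))
M(I) = -38*I (M(I) = I*(-6 - 10*4 + 2*4*1) = I*(-6 - 40 + 8) = I*(-38) = -38*I)
M(D) - A = -38*(-20) - 1*(-316) = 760 + 316 = 1076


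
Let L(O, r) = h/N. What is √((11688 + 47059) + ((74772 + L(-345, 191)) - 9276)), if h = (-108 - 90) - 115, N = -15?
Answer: √27959370/15 ≈ 352.51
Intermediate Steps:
h = -313 (h = -198 - 115 = -313)
L(O, r) = 313/15 (L(O, r) = -313/(-15) = -313*(-1/15) = 313/15)
√((11688 + 47059) + ((74772 + L(-345, 191)) - 9276)) = √((11688 + 47059) + ((74772 + 313/15) - 9276)) = √(58747 + (1121893/15 - 9276)) = √(58747 + 982753/15) = √(1863958/15) = √27959370/15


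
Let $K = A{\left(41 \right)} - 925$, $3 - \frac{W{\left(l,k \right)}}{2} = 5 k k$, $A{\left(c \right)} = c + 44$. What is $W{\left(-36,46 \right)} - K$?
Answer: $-20314$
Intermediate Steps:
$A{\left(c \right)} = 44 + c$
$W{\left(l,k \right)} = 6 - 10 k^{2}$ ($W{\left(l,k \right)} = 6 - 2 \cdot 5 k k = 6 - 2 \cdot 5 k^{2} = 6 - 10 k^{2}$)
$K = -840$ ($K = \left(44 + 41\right) - 925 = 85 - 925 = -840$)
$W{\left(-36,46 \right)} - K = \left(6 - 10 \cdot 46^{2}\right) - -840 = \left(6 - 21160\right) + 840 = -21154 + 840 = -20314$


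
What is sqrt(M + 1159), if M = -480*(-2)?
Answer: sqrt(2119) ≈ 46.033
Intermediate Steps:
M = 960
sqrt(M + 1159) = sqrt(960 + 1159) = sqrt(2119)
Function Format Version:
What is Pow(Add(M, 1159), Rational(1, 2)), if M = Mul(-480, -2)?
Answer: Pow(2119, Rational(1, 2)) ≈ 46.033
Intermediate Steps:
M = 960
Pow(Add(M, 1159), Rational(1, 2)) = Pow(Add(960, 1159), Rational(1, 2)) = Pow(2119, Rational(1, 2))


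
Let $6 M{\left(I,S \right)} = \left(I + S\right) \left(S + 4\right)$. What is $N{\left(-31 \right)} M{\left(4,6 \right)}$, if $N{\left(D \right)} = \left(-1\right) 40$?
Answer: $- \frac{2000}{3} \approx -666.67$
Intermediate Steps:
$M{\left(I,S \right)} = \frac{\left(4 + S\right) \left(I + S\right)}{6}$ ($M{\left(I,S \right)} = \frac{\left(I + S\right) \left(S + 4\right)}{6} = \frac{\left(I + S\right) \left(4 + S\right)}{6} = \frac{\left(4 + S\right) \left(I + S\right)}{6}$)
$N{\left(D \right)} = -40$
$N{\left(-31 \right)} M{\left(4,6 \right)} = - 40 \left(\frac{6^{2}}{6} + \frac{2}{3} \cdot 4 + \frac{2}{3} \cdot 6 + \frac{1}{6} \cdot 4 \cdot 6\right) = - 40 \left(\frac{1}{6} \cdot 36 + \frac{8}{3} + 4 + 4\right) = - 40 \left(6 + \frac{8}{3} + 4 + 4\right) = \left(-40\right) \frac{50}{3} = - \frac{2000}{3}$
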